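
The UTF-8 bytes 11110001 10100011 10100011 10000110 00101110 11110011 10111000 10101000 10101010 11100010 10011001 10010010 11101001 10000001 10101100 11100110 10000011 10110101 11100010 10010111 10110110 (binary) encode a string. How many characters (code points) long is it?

7

Byte at offset 0: 0xF1 = 11110001 → 4-byte char (#1). Advance 4.
Byte at offset 4: 0x2E = 00101110 → 1-byte char (#2). Advance 1.
Byte at offset 5: 0xF3 = 11110011 → 4-byte char (#3). Advance 4.
Byte at offset 9: 0xE2 = 11100010 → 3-byte char (#4). Advance 3.
Byte at offset 12: 0xE9 = 11101001 → 3-byte char (#5). Advance 3.
Byte at offset 15: 0xE6 = 11100110 → 3-byte char (#6). Advance 3.
Byte at offset 18: 0xE2 = 11100010 → 3-byte char (#7). Advance 3.
Reached end at offset 21 after 7 code points.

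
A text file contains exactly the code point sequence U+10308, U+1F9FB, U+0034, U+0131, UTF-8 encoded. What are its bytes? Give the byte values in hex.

U+10308: 4-byte form → F0 90 8C 88.
U+1F9FB: 4-byte form → F0 9F A7 BB.
U+0034: 1-byte form → 34.
U+0131: 2-byte form → C4 B1.
Concatenated (11 bytes): F0 90 8C 88 F0 9F A7 BB 34 C4 B1.

F0 90 8C 88 F0 9F A7 BB 34 C4 B1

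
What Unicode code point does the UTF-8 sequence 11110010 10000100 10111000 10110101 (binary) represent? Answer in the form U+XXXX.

Leading byte 0xF2 = 11110010 matches 11110xxx → 4-byte sequence.
Byte 1: 0xF2 = 11110010, payload 010 (3 bits).
Byte 2: 0x84 = 10000100 (10xxxxxx ✓), payload 000100.
Byte 3: 0xB8 = 10111000 (10xxxxxx ✓), payload 111000.
Byte 4: 0xB5 = 10110101 (10xxxxxx ✓), payload 110101.
Concatenate: 010000100111000110101 = 0x84E35 (21 bits → U+84E35).

U+84E35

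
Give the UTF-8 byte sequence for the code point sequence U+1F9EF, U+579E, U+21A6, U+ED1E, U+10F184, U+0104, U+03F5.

F0 9F A7 AF E5 9E 9E E2 86 A6 EE B4 9E F4 8F 86 84 C4 84 CF B5

U+1F9EF: 4-byte form → F0 9F A7 AF.
U+579E: 3-byte form → E5 9E 9E.
U+21A6: 3-byte form → E2 86 A6.
U+ED1E: 3-byte form → EE B4 9E.
U+10F184: 4-byte form → F4 8F 86 84.
U+0104: 2-byte form → C4 84.
U+03F5: 2-byte form → CF B5.
Concatenated (21 bytes): F0 9F A7 AF E5 9E 9E E2 86 A6 EE B4 9E F4 8F 86 84 C4 84 CF B5.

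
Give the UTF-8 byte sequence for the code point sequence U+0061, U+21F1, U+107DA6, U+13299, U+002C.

U+0061: 1-byte form → 61.
U+21F1: 3-byte form → E2 87 B1.
U+107DA6: 4-byte form → F4 87 B6 A6.
U+13299: 4-byte form → F0 93 8A 99.
U+002C: 1-byte form → 2C.
Concatenated (13 bytes): 61 E2 87 B1 F4 87 B6 A6 F0 93 8A 99 2C.

61 E2 87 B1 F4 87 B6 A6 F0 93 8A 99 2C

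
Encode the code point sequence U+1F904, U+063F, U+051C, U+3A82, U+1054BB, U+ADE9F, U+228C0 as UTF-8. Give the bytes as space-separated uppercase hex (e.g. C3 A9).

U+1F904: 4-byte form → F0 9F A4 84.
U+063F: 2-byte form → D8 BF.
U+051C: 2-byte form → D4 9C.
U+3A82: 3-byte form → E3 AA 82.
U+1054BB: 4-byte form → F4 85 92 BB.
U+ADE9F: 4-byte form → F2 AD BA 9F.
U+228C0: 4-byte form → F0 A2 A3 80.
Concatenated (23 bytes): F0 9F A4 84 D8 BF D4 9C E3 AA 82 F4 85 92 BB F2 AD BA 9F F0 A2 A3 80.

F0 9F A4 84 D8 BF D4 9C E3 AA 82 F4 85 92 BB F2 AD BA 9F F0 A2 A3 80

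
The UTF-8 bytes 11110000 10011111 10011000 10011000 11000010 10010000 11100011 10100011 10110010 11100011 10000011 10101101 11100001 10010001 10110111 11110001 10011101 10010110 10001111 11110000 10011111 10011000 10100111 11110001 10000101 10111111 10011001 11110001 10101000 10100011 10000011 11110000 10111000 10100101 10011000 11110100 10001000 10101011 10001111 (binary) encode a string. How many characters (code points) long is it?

Byte at offset 0: 0xF0 = 11110000 → 4-byte char (#1). Advance 4.
Byte at offset 4: 0xC2 = 11000010 → 2-byte char (#2). Advance 2.
Byte at offset 6: 0xE3 = 11100011 → 3-byte char (#3). Advance 3.
Byte at offset 9: 0xE3 = 11100011 → 3-byte char (#4). Advance 3.
Byte at offset 12: 0xE1 = 11100001 → 3-byte char (#5). Advance 3.
Byte at offset 15: 0xF1 = 11110001 → 4-byte char (#6). Advance 4.
Byte at offset 19: 0xF0 = 11110000 → 4-byte char (#7). Advance 4.
Byte at offset 23: 0xF1 = 11110001 → 4-byte char (#8). Advance 4.
Byte at offset 27: 0xF1 = 11110001 → 4-byte char (#9). Advance 4.
Byte at offset 31: 0xF0 = 11110000 → 4-byte char (#10). Advance 4.
Byte at offset 35: 0xF4 = 11110100 → 4-byte char (#11). Advance 4.
Reached end at offset 39 after 11 code points.

11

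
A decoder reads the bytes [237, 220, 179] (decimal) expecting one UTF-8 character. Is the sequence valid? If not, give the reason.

invalid (non-continuation byte where continuation expected)

Leading byte 0xED = 11101101 → 3-byte form.
Byte 2 is 0xDC = 11011100, which is not 10xxxxxx — expected a continuation byte.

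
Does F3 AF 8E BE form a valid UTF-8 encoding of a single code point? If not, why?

valid

Leading byte 0xF3 = 11110011 → 4-byte form.
Continuation bytes 0xAF=10101111, 0x8E=10001110, 0xBE=10111110 all match 10xxxxxx.
Decoded value 0xEF3BE is ≥ 0x10000 (shortest form) and not a surrogate.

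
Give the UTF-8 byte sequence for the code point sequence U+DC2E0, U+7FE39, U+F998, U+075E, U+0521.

F3 9C 8B A0 F1 BF B8 B9 EF A6 98 DD 9E D4 A1

U+DC2E0: 4-byte form → F3 9C 8B A0.
U+7FE39: 4-byte form → F1 BF B8 B9.
U+F998: 3-byte form → EF A6 98.
U+075E: 2-byte form → DD 9E.
U+0521: 2-byte form → D4 A1.
Concatenated (15 bytes): F3 9C 8B A0 F1 BF B8 B9 EF A6 98 DD 9E D4 A1.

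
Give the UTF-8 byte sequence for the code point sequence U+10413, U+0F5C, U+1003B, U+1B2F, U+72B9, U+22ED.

F0 90 90 93 E0 BD 9C F0 90 80 BB E1 AC AF E7 8A B9 E2 8B AD

U+10413: 4-byte form → F0 90 90 93.
U+0F5C: 3-byte form → E0 BD 9C.
U+1003B: 4-byte form → F0 90 80 BB.
U+1B2F: 3-byte form → E1 AC AF.
U+72B9: 3-byte form → E7 8A B9.
U+22ED: 3-byte form → E2 8B AD.
Concatenated (20 bytes): F0 90 90 93 E0 BD 9C F0 90 80 BB E1 AC AF E7 8A B9 E2 8B AD.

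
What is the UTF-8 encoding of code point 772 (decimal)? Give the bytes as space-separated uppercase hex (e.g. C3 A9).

CC 84

U+0304 = 0x304 = 772 decimal. In range U+0080–U+07FF → 2-byte form: 110xxxxx 10xxxxxx.
Binary (11 bits): 01100000100.
Split 5+6: 01100 | 000100.
Byte 1: 11001100 = 0xCC.
Byte 2: 10000100 = 0x84.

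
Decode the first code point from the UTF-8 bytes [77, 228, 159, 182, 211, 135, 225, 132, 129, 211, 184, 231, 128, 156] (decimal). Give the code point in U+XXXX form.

U+004D

Offset 0: leading byte 0x4D = 01001101 → 1-byte char #1 = 4D.
Leading byte 0x4D = 01001101 matches 0xxxxxxx → 1-byte sequence.
Byte 1: 0x4D = 01001101, payload 1001101 (7 bits).
Concatenate: 1001101 = 0x4D (7 bits → U+004D).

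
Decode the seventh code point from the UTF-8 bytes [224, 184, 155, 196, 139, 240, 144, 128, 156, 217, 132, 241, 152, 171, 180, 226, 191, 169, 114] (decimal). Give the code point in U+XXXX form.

Offset 0: leading byte 0xE0 = 11100000 → 3-byte char #1 = E0 B8 9B.
Offset 3: leading byte 0xC4 = 11000100 → 2-byte char #2 = C4 8B.
Offset 5: leading byte 0xF0 = 11110000 → 4-byte char #3 = F0 90 80 9C.
Offset 9: leading byte 0xD9 = 11011001 → 2-byte char #4 = D9 84.
Offset 11: leading byte 0xF1 = 11110001 → 4-byte char #5 = F1 98 AB B4.
Offset 15: leading byte 0xE2 = 11100010 → 3-byte char #6 = E2 BF A9.
Offset 18: leading byte 0x72 = 01110010 → 1-byte char #7 = 72.
Leading byte 0x72 = 01110010 matches 0xxxxxxx → 1-byte sequence.
Byte 1: 0x72 = 01110010, payload 1110010 (7 bits).
Concatenate: 1110010 = 0x72 (7 bits → U+0072).

U+0072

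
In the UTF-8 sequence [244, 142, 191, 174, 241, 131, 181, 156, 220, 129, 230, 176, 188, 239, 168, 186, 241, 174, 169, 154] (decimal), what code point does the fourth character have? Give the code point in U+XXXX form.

U+6C3C

Offset 0: leading byte 0xF4 = 11110100 → 4-byte char #1 = F4 8E BF AE.
Offset 4: leading byte 0xF1 = 11110001 → 4-byte char #2 = F1 83 B5 9C.
Offset 8: leading byte 0xDC = 11011100 → 2-byte char #3 = DC 81.
Offset 10: leading byte 0xE6 = 11100110 → 3-byte char #4 = E6 B0 BC.
Leading byte 0xE6 = 11100110 matches 1110xxxx → 3-byte sequence.
Byte 1: 0xE6 = 11100110, payload 0110 (4 bits).
Byte 2: 0xB0 = 10110000 (10xxxxxx ✓), payload 110000.
Byte 3: 0xBC = 10111100 (10xxxxxx ✓), payload 111100.
Concatenate: 0110110000111100 = 0x6C3C (16 bits → U+6C3C).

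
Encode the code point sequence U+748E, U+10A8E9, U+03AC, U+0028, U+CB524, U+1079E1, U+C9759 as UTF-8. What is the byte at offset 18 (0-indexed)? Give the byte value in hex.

0xF3

U+748E → 3-byte form E7 92 8E at offsets 0–2.
U+10A8E9 → 4-byte form F4 8A A3 A9 at offsets 3–6.
U+03AC → 2-byte form CE AC at offsets 7–8.
U+0028 → 1-byte form 28 at offsets 9–9.
U+CB524 → 4-byte form F3 8B 94 A4 at offsets 10–13.
U+1079E1 → 4-byte form F4 87 A7 A1 at offsets 14–17.
U+C9759 → 4-byte form F3 89 9D 99 at offsets 18–21.
Offset 18 falls in char 7's range; it's byte 1 of F3 89 9D 99 = 0xF3.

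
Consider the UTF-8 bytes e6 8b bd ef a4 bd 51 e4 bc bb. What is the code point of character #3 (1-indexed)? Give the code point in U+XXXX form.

Offset 0: leading byte 0xE6 = 11100110 → 3-byte char #1 = E6 8B BD.
Offset 3: leading byte 0xEF = 11101111 → 3-byte char #2 = EF A4 BD.
Offset 6: leading byte 0x51 = 01010001 → 1-byte char #3 = 51.
Leading byte 0x51 = 01010001 matches 0xxxxxxx → 1-byte sequence.
Byte 1: 0x51 = 01010001, payload 1010001 (7 bits).
Concatenate: 1010001 = 0x51 (7 bits → U+0051).

U+0051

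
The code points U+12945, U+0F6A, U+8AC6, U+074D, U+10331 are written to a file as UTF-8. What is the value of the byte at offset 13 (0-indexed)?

U+12945 → 4-byte form F0 92 A5 85 at offsets 0–3.
U+0F6A → 3-byte form E0 BD AA at offsets 4–6.
U+8AC6 → 3-byte form E8 AB 86 at offsets 7–9.
U+074D → 2-byte form DD 8D at offsets 10–11.
U+10331 → 4-byte form F0 90 8C B1 at offsets 12–15.
Offset 13 falls in char 5's range; it's byte 2 of F0 90 8C B1 = 0x90.

0x90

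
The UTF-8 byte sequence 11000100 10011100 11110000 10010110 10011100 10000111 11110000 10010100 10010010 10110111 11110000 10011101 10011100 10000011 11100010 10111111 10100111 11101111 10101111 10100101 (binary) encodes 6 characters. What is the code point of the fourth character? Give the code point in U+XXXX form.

Offset 0: leading byte 0xC4 = 11000100 → 2-byte char #1 = C4 9C.
Offset 2: leading byte 0xF0 = 11110000 → 4-byte char #2 = F0 96 9C 87.
Offset 6: leading byte 0xF0 = 11110000 → 4-byte char #3 = F0 94 92 B7.
Offset 10: leading byte 0xF0 = 11110000 → 4-byte char #4 = F0 9D 9C 83.
Leading byte 0xF0 = 11110000 matches 11110xxx → 4-byte sequence.
Byte 1: 0xF0 = 11110000, payload 000 (3 bits).
Byte 2: 0x9D = 10011101 (10xxxxxx ✓), payload 011101.
Byte 3: 0x9C = 10011100 (10xxxxxx ✓), payload 011100.
Byte 4: 0x83 = 10000011 (10xxxxxx ✓), payload 000011.
Concatenate: 000011101011100000011 = 0x1D703 (21 bits → U+1D703).

U+1D703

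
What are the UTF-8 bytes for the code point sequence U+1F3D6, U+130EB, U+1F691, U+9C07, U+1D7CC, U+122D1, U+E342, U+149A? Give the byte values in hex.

F0 9F 8F 96 F0 93 83 AB F0 9F 9A 91 E9 B0 87 F0 9D 9F 8C F0 92 8B 91 EE 8D 82 E1 92 9A

U+1F3D6: 4-byte form → F0 9F 8F 96.
U+130EB: 4-byte form → F0 93 83 AB.
U+1F691: 4-byte form → F0 9F 9A 91.
U+9C07: 3-byte form → E9 B0 87.
U+1D7CC: 4-byte form → F0 9D 9F 8C.
U+122D1: 4-byte form → F0 92 8B 91.
U+E342: 3-byte form → EE 8D 82.
U+149A: 3-byte form → E1 92 9A.
Concatenated (29 bytes): F0 9F 8F 96 F0 93 83 AB F0 9F 9A 91 E9 B0 87 F0 9D 9F 8C F0 92 8B 91 EE 8D 82 E1 92 9A.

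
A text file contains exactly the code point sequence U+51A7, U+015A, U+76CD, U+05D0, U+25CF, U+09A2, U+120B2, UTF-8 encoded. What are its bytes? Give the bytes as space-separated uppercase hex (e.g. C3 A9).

U+51A7: 3-byte form → E5 86 A7.
U+015A: 2-byte form → C5 9A.
U+76CD: 3-byte form → E7 9B 8D.
U+05D0: 2-byte form → D7 90.
U+25CF: 3-byte form → E2 97 8F.
U+09A2: 3-byte form → E0 A6 A2.
U+120B2: 4-byte form → F0 92 82 B2.
Concatenated (20 bytes): E5 86 A7 C5 9A E7 9B 8D D7 90 E2 97 8F E0 A6 A2 F0 92 82 B2.

E5 86 A7 C5 9A E7 9B 8D D7 90 E2 97 8F E0 A6 A2 F0 92 82 B2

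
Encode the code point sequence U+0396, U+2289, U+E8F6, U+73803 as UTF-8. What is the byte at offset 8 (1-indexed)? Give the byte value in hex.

1-indexed offset 8 is 0-indexed offset 7.
U+0396 → 2-byte form CE 96 at offsets 0–1.
U+2289 → 3-byte form E2 8A 89 at offsets 2–4.
U+E8F6 → 3-byte form EE A3 B6 at offsets 5–7.
Offset 7 falls in char 3's range; it's byte 3 of EE A3 B6 = 0xB6.

0xB6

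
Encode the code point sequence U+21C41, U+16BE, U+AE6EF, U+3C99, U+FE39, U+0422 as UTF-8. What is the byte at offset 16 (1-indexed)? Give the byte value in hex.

0xB8

1-indexed offset 16 is 0-indexed offset 15.
U+21C41 → 4-byte form F0 A1 B1 81 at offsets 0–3.
U+16BE → 3-byte form E1 9A BE at offsets 4–6.
U+AE6EF → 4-byte form F2 AE 9B AF at offsets 7–10.
U+3C99 → 3-byte form E3 B2 99 at offsets 11–13.
U+FE39 → 3-byte form EF B8 B9 at offsets 14–16.
Offset 15 falls in char 5's range; it's byte 2 of EF B8 B9 = 0xB8.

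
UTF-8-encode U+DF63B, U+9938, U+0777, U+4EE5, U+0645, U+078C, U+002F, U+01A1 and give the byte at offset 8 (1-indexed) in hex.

1-indexed offset 8 is 0-indexed offset 7.
U+DF63B → 4-byte form F3 9F 98 BB at offsets 0–3.
U+9938 → 3-byte form E9 A4 B8 at offsets 4–6.
U+0777 → 2-byte form DD B7 at offsets 7–8.
Offset 7 falls in char 3's range; it's byte 1 of DD B7 = 0xDD.

0xDD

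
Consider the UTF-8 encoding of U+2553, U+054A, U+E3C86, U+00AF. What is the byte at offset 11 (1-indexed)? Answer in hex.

1-indexed offset 11 is 0-indexed offset 10.
U+2553 → 3-byte form E2 95 93 at offsets 0–2.
U+054A → 2-byte form D5 8A at offsets 3–4.
U+E3C86 → 4-byte form F3 A3 B2 86 at offsets 5–8.
U+00AF → 2-byte form C2 AF at offsets 9–10.
Offset 10 falls in char 4's range; it's byte 2 of C2 AF = 0xAF.

0xAF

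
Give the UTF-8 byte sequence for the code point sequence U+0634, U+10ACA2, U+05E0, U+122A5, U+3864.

D8 B4 F4 8A B2 A2 D7 A0 F0 92 8A A5 E3 A1 A4

U+0634: 2-byte form → D8 B4.
U+10ACA2: 4-byte form → F4 8A B2 A2.
U+05E0: 2-byte form → D7 A0.
U+122A5: 4-byte form → F0 92 8A A5.
U+3864: 3-byte form → E3 A1 A4.
Concatenated (15 bytes): D8 B4 F4 8A B2 A2 D7 A0 F0 92 8A A5 E3 A1 A4.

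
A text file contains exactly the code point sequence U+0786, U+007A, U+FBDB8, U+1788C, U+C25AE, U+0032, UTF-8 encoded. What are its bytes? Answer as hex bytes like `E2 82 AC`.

DE 86 7A F3 BB B6 B8 F0 97 A2 8C F3 82 96 AE 32

U+0786: 2-byte form → DE 86.
U+007A: 1-byte form → 7A.
U+FBDB8: 4-byte form → F3 BB B6 B8.
U+1788C: 4-byte form → F0 97 A2 8C.
U+C25AE: 4-byte form → F3 82 96 AE.
U+0032: 1-byte form → 32.
Concatenated (16 bytes): DE 86 7A F3 BB B6 B8 F0 97 A2 8C F3 82 96 AE 32.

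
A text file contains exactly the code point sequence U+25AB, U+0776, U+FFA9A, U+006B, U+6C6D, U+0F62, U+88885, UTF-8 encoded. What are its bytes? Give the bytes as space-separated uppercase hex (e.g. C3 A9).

U+25AB: 3-byte form → E2 96 AB.
U+0776: 2-byte form → DD B6.
U+FFA9A: 4-byte form → F3 BF AA 9A.
U+006B: 1-byte form → 6B.
U+6C6D: 3-byte form → E6 B1 AD.
U+0F62: 3-byte form → E0 BD A2.
U+88885: 4-byte form → F2 88 A2 85.
Concatenated (20 bytes): E2 96 AB DD B6 F3 BF AA 9A 6B E6 B1 AD E0 BD A2 F2 88 A2 85.

E2 96 AB DD B6 F3 BF AA 9A 6B E6 B1 AD E0 BD A2 F2 88 A2 85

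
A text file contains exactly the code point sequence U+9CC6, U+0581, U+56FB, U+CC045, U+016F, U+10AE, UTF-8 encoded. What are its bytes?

U+9CC6: 3-byte form → E9 B3 86.
U+0581: 2-byte form → D6 81.
U+56FB: 3-byte form → E5 9B BB.
U+CC045: 4-byte form → F3 8C 81 85.
U+016F: 2-byte form → C5 AF.
U+10AE: 3-byte form → E1 82 AE.
Concatenated (17 bytes): E9 B3 86 D6 81 E5 9B BB F3 8C 81 85 C5 AF E1 82 AE.

E9 B3 86 D6 81 E5 9B BB F3 8C 81 85 C5 AF E1 82 AE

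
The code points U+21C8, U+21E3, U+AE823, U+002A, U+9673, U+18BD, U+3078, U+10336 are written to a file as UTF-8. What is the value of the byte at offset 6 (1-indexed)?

0xA3

1-indexed offset 6 is 0-indexed offset 5.
U+21C8 → 3-byte form E2 87 88 at offsets 0–2.
U+21E3 → 3-byte form E2 87 A3 at offsets 3–5.
Offset 5 falls in char 2's range; it's byte 3 of E2 87 A3 = 0xA3.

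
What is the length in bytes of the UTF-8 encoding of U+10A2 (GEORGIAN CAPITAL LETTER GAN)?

U+10A2 = 0x10A2. UTF-8 uses 1 byte below 0x80, 2 below 0x800, 3 below 0x10000, 4 up to 0x10FFFF. 0x10A2 is in U+0800–U+FFFF → 3 bytes.

3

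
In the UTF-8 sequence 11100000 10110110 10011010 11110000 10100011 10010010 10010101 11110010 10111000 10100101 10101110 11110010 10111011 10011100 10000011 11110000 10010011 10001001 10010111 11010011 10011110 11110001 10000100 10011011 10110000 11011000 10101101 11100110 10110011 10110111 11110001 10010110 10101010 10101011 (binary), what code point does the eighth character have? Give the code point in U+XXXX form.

Offset 0: leading byte 0xE0 = 11100000 → 3-byte char #1 = E0 B6 9A.
Offset 3: leading byte 0xF0 = 11110000 → 4-byte char #2 = F0 A3 92 95.
Offset 7: leading byte 0xF2 = 11110010 → 4-byte char #3 = F2 B8 A5 AE.
Offset 11: leading byte 0xF2 = 11110010 → 4-byte char #4 = F2 BB 9C 83.
Offset 15: leading byte 0xF0 = 11110000 → 4-byte char #5 = F0 93 89 97.
Offset 19: leading byte 0xD3 = 11010011 → 2-byte char #6 = D3 9E.
Offset 21: leading byte 0xF1 = 11110001 → 4-byte char #7 = F1 84 9B B0.
Offset 25: leading byte 0xD8 = 11011000 → 2-byte char #8 = D8 AD.
Leading byte 0xD8 = 11011000 matches 110xxxxx → 2-byte sequence.
Byte 1: 0xD8 = 11011000, payload 11000 (5 bits).
Byte 2: 0xAD = 10101101 (10xxxxxx ✓), payload 101101.
Concatenate: 11000101101 = 0x62D (11 bits → U+062D).

U+062D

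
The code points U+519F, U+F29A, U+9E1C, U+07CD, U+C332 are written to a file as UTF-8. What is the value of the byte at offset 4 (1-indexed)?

1-indexed offset 4 is 0-indexed offset 3.
U+519F → 3-byte form E5 86 9F at offsets 0–2.
U+F29A → 3-byte form EF 8A 9A at offsets 3–5.
Offset 3 falls in char 2's range; it's byte 1 of EF 8A 9A = 0xEF.

0xEF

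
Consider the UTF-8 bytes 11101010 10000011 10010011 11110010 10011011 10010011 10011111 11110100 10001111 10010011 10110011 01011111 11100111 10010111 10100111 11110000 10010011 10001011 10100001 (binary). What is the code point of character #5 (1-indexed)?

Offset 0: leading byte 0xEA = 11101010 → 3-byte char #1 = EA 83 93.
Offset 3: leading byte 0xF2 = 11110010 → 4-byte char #2 = F2 9B 93 9F.
Offset 7: leading byte 0xF4 = 11110100 → 4-byte char #3 = F4 8F 93 B3.
Offset 11: leading byte 0x5F = 01011111 → 1-byte char #4 = 5F.
Offset 12: leading byte 0xE7 = 11100111 → 3-byte char #5 = E7 97 A7.
Leading byte 0xE7 = 11100111 matches 1110xxxx → 3-byte sequence.
Byte 1: 0xE7 = 11100111, payload 0111 (4 bits).
Byte 2: 0x97 = 10010111 (10xxxxxx ✓), payload 010111.
Byte 3: 0xA7 = 10100111 (10xxxxxx ✓), payload 100111.
Concatenate: 0111010111100111 = 0x75E7 (16 bits → U+75E7).

U+75E7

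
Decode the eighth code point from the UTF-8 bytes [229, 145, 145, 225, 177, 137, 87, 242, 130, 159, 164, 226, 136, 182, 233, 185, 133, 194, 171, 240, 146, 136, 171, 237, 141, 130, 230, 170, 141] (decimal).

U+1222B

Offset 0: leading byte 0xE5 = 11100101 → 3-byte char #1 = E5 91 91.
Offset 3: leading byte 0xE1 = 11100001 → 3-byte char #2 = E1 B1 89.
Offset 6: leading byte 0x57 = 01010111 → 1-byte char #3 = 57.
Offset 7: leading byte 0xF2 = 11110010 → 4-byte char #4 = F2 82 9F A4.
Offset 11: leading byte 0xE2 = 11100010 → 3-byte char #5 = E2 88 B6.
Offset 14: leading byte 0xE9 = 11101001 → 3-byte char #6 = E9 B9 85.
Offset 17: leading byte 0xC2 = 11000010 → 2-byte char #7 = C2 AB.
Offset 19: leading byte 0xF0 = 11110000 → 4-byte char #8 = F0 92 88 AB.
Leading byte 0xF0 = 11110000 matches 11110xxx → 4-byte sequence.
Byte 1: 0xF0 = 11110000, payload 000 (3 bits).
Byte 2: 0x92 = 10010010 (10xxxxxx ✓), payload 010010.
Byte 3: 0x88 = 10001000 (10xxxxxx ✓), payload 001000.
Byte 4: 0xAB = 10101011 (10xxxxxx ✓), payload 101011.
Concatenate: 000010010001000101011 = 0x1222B (21 bits → U+1222B).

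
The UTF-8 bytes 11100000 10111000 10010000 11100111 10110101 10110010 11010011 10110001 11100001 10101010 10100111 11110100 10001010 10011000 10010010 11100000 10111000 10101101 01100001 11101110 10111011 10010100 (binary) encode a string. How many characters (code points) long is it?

8

Byte at offset 0: 0xE0 = 11100000 → 3-byte char (#1). Advance 3.
Byte at offset 3: 0xE7 = 11100111 → 3-byte char (#2). Advance 3.
Byte at offset 6: 0xD3 = 11010011 → 2-byte char (#3). Advance 2.
Byte at offset 8: 0xE1 = 11100001 → 3-byte char (#4). Advance 3.
Byte at offset 11: 0xF4 = 11110100 → 4-byte char (#5). Advance 4.
Byte at offset 15: 0xE0 = 11100000 → 3-byte char (#6). Advance 3.
Byte at offset 18: 0x61 = 01100001 → 1-byte char (#7). Advance 1.
Byte at offset 19: 0xEE = 11101110 → 3-byte char (#8). Advance 3.
Reached end at offset 22 after 8 code points.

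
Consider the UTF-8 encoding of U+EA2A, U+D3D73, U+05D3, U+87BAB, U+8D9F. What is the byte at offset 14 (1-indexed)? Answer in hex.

0xE8

1-indexed offset 14 is 0-indexed offset 13.
U+EA2A → 3-byte form EE A8 AA at offsets 0–2.
U+D3D73 → 4-byte form F3 93 B5 B3 at offsets 3–6.
U+05D3 → 2-byte form D7 93 at offsets 7–8.
U+87BAB → 4-byte form F2 87 AE AB at offsets 9–12.
U+8D9F → 3-byte form E8 B6 9F at offsets 13–15.
Offset 13 falls in char 5's range; it's byte 1 of E8 B6 9F = 0xE8.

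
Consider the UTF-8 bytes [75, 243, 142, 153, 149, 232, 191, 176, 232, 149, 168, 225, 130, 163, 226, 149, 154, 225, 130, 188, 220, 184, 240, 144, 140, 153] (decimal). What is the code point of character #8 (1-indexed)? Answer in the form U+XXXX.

Offset 0: leading byte 0x4B = 01001011 → 1-byte char #1 = 4B.
Offset 1: leading byte 0xF3 = 11110011 → 4-byte char #2 = F3 8E 99 95.
Offset 5: leading byte 0xE8 = 11101000 → 3-byte char #3 = E8 BF B0.
Offset 8: leading byte 0xE8 = 11101000 → 3-byte char #4 = E8 95 A8.
Offset 11: leading byte 0xE1 = 11100001 → 3-byte char #5 = E1 82 A3.
Offset 14: leading byte 0xE2 = 11100010 → 3-byte char #6 = E2 95 9A.
Offset 17: leading byte 0xE1 = 11100001 → 3-byte char #7 = E1 82 BC.
Offset 20: leading byte 0xDC = 11011100 → 2-byte char #8 = DC B8.
Leading byte 0xDC = 11011100 matches 110xxxxx → 2-byte sequence.
Byte 1: 0xDC = 11011100, payload 11100 (5 bits).
Byte 2: 0xB8 = 10111000 (10xxxxxx ✓), payload 111000.
Concatenate: 11100111000 = 0x738 (11 bits → U+0738).

U+0738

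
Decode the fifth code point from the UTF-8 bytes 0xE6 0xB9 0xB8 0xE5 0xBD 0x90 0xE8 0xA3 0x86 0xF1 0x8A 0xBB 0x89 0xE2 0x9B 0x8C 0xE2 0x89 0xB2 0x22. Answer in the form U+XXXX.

Offset 0: leading byte 0xE6 = 11100110 → 3-byte char #1 = E6 B9 B8.
Offset 3: leading byte 0xE5 = 11100101 → 3-byte char #2 = E5 BD 90.
Offset 6: leading byte 0xE8 = 11101000 → 3-byte char #3 = E8 A3 86.
Offset 9: leading byte 0xF1 = 11110001 → 4-byte char #4 = F1 8A BB 89.
Offset 13: leading byte 0xE2 = 11100010 → 3-byte char #5 = E2 9B 8C.
Leading byte 0xE2 = 11100010 matches 1110xxxx → 3-byte sequence.
Byte 1: 0xE2 = 11100010, payload 0010 (4 bits).
Byte 2: 0x9B = 10011011 (10xxxxxx ✓), payload 011011.
Byte 3: 0x8C = 10001100 (10xxxxxx ✓), payload 001100.
Concatenate: 0010011011001100 = 0x26CC (16 bits → U+26CC).

U+26CC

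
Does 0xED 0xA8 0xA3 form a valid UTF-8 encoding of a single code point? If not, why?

Structurally a 3-byte sequence; payload = 0xDA23.
But 0xDA23 is in U+D800–U+DFFF, the surrogate range. Surrogates are not Unicode scalar values and are forbidden in UTF-8.

invalid (encodes a surrogate (U+D800–U+DFFF))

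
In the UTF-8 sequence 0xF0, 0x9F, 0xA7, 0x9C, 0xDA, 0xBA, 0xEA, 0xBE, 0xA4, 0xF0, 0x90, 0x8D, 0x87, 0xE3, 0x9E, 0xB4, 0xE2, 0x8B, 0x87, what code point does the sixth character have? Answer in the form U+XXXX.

Offset 0: leading byte 0xF0 = 11110000 → 4-byte char #1 = F0 9F A7 9C.
Offset 4: leading byte 0xDA = 11011010 → 2-byte char #2 = DA BA.
Offset 6: leading byte 0xEA = 11101010 → 3-byte char #3 = EA BE A4.
Offset 9: leading byte 0xF0 = 11110000 → 4-byte char #4 = F0 90 8D 87.
Offset 13: leading byte 0xE3 = 11100011 → 3-byte char #5 = E3 9E B4.
Offset 16: leading byte 0xE2 = 11100010 → 3-byte char #6 = E2 8B 87.
Leading byte 0xE2 = 11100010 matches 1110xxxx → 3-byte sequence.
Byte 1: 0xE2 = 11100010, payload 0010 (4 bits).
Byte 2: 0x8B = 10001011 (10xxxxxx ✓), payload 001011.
Byte 3: 0x87 = 10000111 (10xxxxxx ✓), payload 000111.
Concatenate: 0010001011000111 = 0x22C7 (16 bits → U+22C7).

U+22C7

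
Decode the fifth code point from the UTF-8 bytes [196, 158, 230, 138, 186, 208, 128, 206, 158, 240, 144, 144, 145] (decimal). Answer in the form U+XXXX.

U+10411

Offset 0: leading byte 0xC4 = 11000100 → 2-byte char #1 = C4 9E.
Offset 2: leading byte 0xE6 = 11100110 → 3-byte char #2 = E6 8A BA.
Offset 5: leading byte 0xD0 = 11010000 → 2-byte char #3 = D0 80.
Offset 7: leading byte 0xCE = 11001110 → 2-byte char #4 = CE 9E.
Offset 9: leading byte 0xF0 = 11110000 → 4-byte char #5 = F0 90 90 91.
Leading byte 0xF0 = 11110000 matches 11110xxx → 4-byte sequence.
Byte 1: 0xF0 = 11110000, payload 000 (3 bits).
Byte 2: 0x90 = 10010000 (10xxxxxx ✓), payload 010000.
Byte 3: 0x90 = 10010000 (10xxxxxx ✓), payload 010000.
Byte 4: 0x91 = 10010001 (10xxxxxx ✓), payload 010001.
Concatenate: 000010000010000010001 = 0x10411 (21 bits → U+10411).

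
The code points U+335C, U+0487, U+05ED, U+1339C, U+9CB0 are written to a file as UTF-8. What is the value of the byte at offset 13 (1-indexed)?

1-indexed offset 13 is 0-indexed offset 12.
U+335C → 3-byte form E3 8D 9C at offsets 0–2.
U+0487 → 2-byte form D2 87 at offsets 3–4.
U+05ED → 2-byte form D7 AD at offsets 5–6.
U+1339C → 4-byte form F0 93 8E 9C at offsets 7–10.
U+9CB0 → 3-byte form E9 B2 B0 at offsets 11–13.
Offset 12 falls in char 5's range; it's byte 2 of E9 B2 B0 = 0xB2.

0xB2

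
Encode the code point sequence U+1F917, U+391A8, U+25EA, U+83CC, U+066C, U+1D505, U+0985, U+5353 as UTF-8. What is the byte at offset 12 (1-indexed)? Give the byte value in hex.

1-indexed offset 12 is 0-indexed offset 11.
U+1F917 → 4-byte form F0 9F A4 97 at offsets 0–3.
U+391A8 → 4-byte form F0 B9 86 A8 at offsets 4–7.
U+25EA → 3-byte form E2 97 AA at offsets 8–10.
U+83CC → 3-byte form E8 8F 8C at offsets 11–13.
Offset 11 falls in char 4's range; it's byte 1 of E8 8F 8C = 0xE8.

0xE8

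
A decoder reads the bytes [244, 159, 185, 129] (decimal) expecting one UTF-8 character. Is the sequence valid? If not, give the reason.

Leading byte 0xF4 = 11110100 → 4-byte form.
Payload = 0x11FE41, which exceeds U+10FFFF, the maximum Unicode code point. (Leading bytes F5–FF, or F4 followed by ≥ 0x90, are invalid.)

invalid (encodes a value above U+10FFFF)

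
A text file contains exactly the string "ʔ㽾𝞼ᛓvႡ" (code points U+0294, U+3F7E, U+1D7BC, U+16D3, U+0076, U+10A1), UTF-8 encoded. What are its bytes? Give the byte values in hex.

U+0294: 2-byte form → CA 94.
U+3F7E: 3-byte form → E3 BD BE.
U+1D7BC: 4-byte form → F0 9D 9E BC.
U+16D3: 3-byte form → E1 9B 93.
U+0076: 1-byte form → 76.
U+10A1: 3-byte form → E1 82 A1.
Concatenated (16 bytes): CA 94 E3 BD BE F0 9D 9E BC E1 9B 93 76 E1 82 A1.

CA 94 E3 BD BE F0 9D 9E BC E1 9B 93 76 E1 82 A1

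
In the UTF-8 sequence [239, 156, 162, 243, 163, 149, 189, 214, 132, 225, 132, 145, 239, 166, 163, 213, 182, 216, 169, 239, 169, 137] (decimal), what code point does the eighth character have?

Offset 0: leading byte 0xEF = 11101111 → 3-byte char #1 = EF 9C A2.
Offset 3: leading byte 0xF3 = 11110011 → 4-byte char #2 = F3 A3 95 BD.
Offset 7: leading byte 0xD6 = 11010110 → 2-byte char #3 = D6 84.
Offset 9: leading byte 0xE1 = 11100001 → 3-byte char #4 = E1 84 91.
Offset 12: leading byte 0xEF = 11101111 → 3-byte char #5 = EF A6 A3.
Offset 15: leading byte 0xD5 = 11010101 → 2-byte char #6 = D5 B6.
Offset 17: leading byte 0xD8 = 11011000 → 2-byte char #7 = D8 A9.
Offset 19: leading byte 0xEF = 11101111 → 3-byte char #8 = EF A9 89.
Leading byte 0xEF = 11101111 matches 1110xxxx → 3-byte sequence.
Byte 1: 0xEF = 11101111, payload 1111 (4 bits).
Byte 2: 0xA9 = 10101001 (10xxxxxx ✓), payload 101001.
Byte 3: 0x89 = 10001001 (10xxxxxx ✓), payload 001001.
Concatenate: 1111101001001001 = 0xFA49 (16 bits → U+FA49).

U+FA49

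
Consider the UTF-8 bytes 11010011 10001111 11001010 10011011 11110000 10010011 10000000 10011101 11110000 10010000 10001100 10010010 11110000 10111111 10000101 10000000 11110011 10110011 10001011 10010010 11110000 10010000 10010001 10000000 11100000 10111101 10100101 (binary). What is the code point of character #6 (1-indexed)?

Offset 0: leading byte 0xD3 = 11010011 → 2-byte char #1 = D3 8F.
Offset 2: leading byte 0xCA = 11001010 → 2-byte char #2 = CA 9B.
Offset 4: leading byte 0xF0 = 11110000 → 4-byte char #3 = F0 93 80 9D.
Offset 8: leading byte 0xF0 = 11110000 → 4-byte char #4 = F0 90 8C 92.
Offset 12: leading byte 0xF0 = 11110000 → 4-byte char #5 = F0 BF 85 80.
Offset 16: leading byte 0xF3 = 11110011 → 4-byte char #6 = F3 B3 8B 92.
Leading byte 0xF3 = 11110011 matches 11110xxx → 4-byte sequence.
Byte 1: 0xF3 = 11110011, payload 011 (3 bits).
Byte 2: 0xB3 = 10110011 (10xxxxxx ✓), payload 110011.
Byte 3: 0x8B = 10001011 (10xxxxxx ✓), payload 001011.
Byte 4: 0x92 = 10010010 (10xxxxxx ✓), payload 010010.
Concatenate: 011110011001011010010 = 0xF32D2 (21 bits → U+F32D2).

U+F32D2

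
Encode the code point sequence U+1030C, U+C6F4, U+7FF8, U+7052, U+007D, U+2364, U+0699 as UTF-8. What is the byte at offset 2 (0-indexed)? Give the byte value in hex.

0x8C

U+1030C → 4-byte form F0 90 8C 8C at offsets 0–3.
Offset 2 falls in char 1's range; it's byte 3 of F0 90 8C 8C = 0x8C.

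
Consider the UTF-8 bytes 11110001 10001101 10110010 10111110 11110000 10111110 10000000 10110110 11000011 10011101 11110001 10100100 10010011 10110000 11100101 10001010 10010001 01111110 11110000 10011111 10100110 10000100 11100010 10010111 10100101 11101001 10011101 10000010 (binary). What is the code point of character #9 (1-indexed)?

Offset 0: leading byte 0xF1 = 11110001 → 4-byte char #1 = F1 8D B2 BE.
Offset 4: leading byte 0xF0 = 11110000 → 4-byte char #2 = F0 BE 80 B6.
Offset 8: leading byte 0xC3 = 11000011 → 2-byte char #3 = C3 9D.
Offset 10: leading byte 0xF1 = 11110001 → 4-byte char #4 = F1 A4 93 B0.
Offset 14: leading byte 0xE5 = 11100101 → 3-byte char #5 = E5 8A 91.
Offset 17: leading byte 0x7E = 01111110 → 1-byte char #6 = 7E.
Offset 18: leading byte 0xF0 = 11110000 → 4-byte char #7 = F0 9F A6 84.
Offset 22: leading byte 0xE2 = 11100010 → 3-byte char #8 = E2 97 A5.
Offset 25: leading byte 0xE9 = 11101001 → 3-byte char #9 = E9 9D 82.
Leading byte 0xE9 = 11101001 matches 1110xxxx → 3-byte sequence.
Byte 1: 0xE9 = 11101001, payload 1001 (4 bits).
Byte 2: 0x9D = 10011101 (10xxxxxx ✓), payload 011101.
Byte 3: 0x82 = 10000010 (10xxxxxx ✓), payload 000010.
Concatenate: 1001011101000010 = 0x9742 (16 bits → U+9742).

U+9742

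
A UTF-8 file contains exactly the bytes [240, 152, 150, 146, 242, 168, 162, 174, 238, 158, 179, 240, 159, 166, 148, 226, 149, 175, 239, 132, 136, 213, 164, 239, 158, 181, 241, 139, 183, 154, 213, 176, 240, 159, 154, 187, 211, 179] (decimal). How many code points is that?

12

Byte at offset 0: 0xF0 = 11110000 → 4-byte char (#1). Advance 4.
Byte at offset 4: 0xF2 = 11110010 → 4-byte char (#2). Advance 4.
Byte at offset 8: 0xEE = 11101110 → 3-byte char (#3). Advance 3.
Byte at offset 11: 0xF0 = 11110000 → 4-byte char (#4). Advance 4.
Byte at offset 15: 0xE2 = 11100010 → 3-byte char (#5). Advance 3.
Byte at offset 18: 0xEF = 11101111 → 3-byte char (#6). Advance 3.
Byte at offset 21: 0xD5 = 11010101 → 2-byte char (#7). Advance 2.
Byte at offset 23: 0xEF = 11101111 → 3-byte char (#8). Advance 3.
Byte at offset 26: 0xF1 = 11110001 → 4-byte char (#9). Advance 4.
Byte at offset 30: 0xD5 = 11010101 → 2-byte char (#10). Advance 2.
Byte at offset 32: 0xF0 = 11110000 → 4-byte char (#11). Advance 4.
Byte at offset 36: 0xD3 = 11010011 → 2-byte char (#12). Advance 2.
Reached end at offset 38 after 12 code points.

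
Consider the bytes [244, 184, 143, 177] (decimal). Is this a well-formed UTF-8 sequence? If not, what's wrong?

Leading byte 0xF4 = 11110100 → 4-byte form.
Payload = 0x1383F1, which exceeds U+10FFFF, the maximum Unicode code point. (Leading bytes F5–FF, or F4 followed by ≥ 0x90, are invalid.)

invalid (encodes a value above U+10FFFF)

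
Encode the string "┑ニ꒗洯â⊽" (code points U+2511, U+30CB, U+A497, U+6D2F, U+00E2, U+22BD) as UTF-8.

E2 94 91 E3 83 8B EA 92 97 E6 B4 AF C3 A2 E2 8A BD

U+2511: 3-byte form → E2 94 91.
U+30CB: 3-byte form → E3 83 8B.
U+A497: 3-byte form → EA 92 97.
U+6D2F: 3-byte form → E6 B4 AF.
U+00E2: 2-byte form → C3 A2.
U+22BD: 3-byte form → E2 8A BD.
Concatenated (17 bytes): E2 94 91 E3 83 8B EA 92 97 E6 B4 AF C3 A2 E2 8A BD.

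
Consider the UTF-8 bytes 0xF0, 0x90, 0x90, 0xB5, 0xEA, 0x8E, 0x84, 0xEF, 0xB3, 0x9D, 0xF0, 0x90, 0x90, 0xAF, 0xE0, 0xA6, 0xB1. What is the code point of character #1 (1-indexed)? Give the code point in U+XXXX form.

U+10435

Offset 0: leading byte 0xF0 = 11110000 → 4-byte char #1 = F0 90 90 B5.
Leading byte 0xF0 = 11110000 matches 11110xxx → 4-byte sequence.
Byte 1: 0xF0 = 11110000, payload 000 (3 bits).
Byte 2: 0x90 = 10010000 (10xxxxxx ✓), payload 010000.
Byte 3: 0x90 = 10010000 (10xxxxxx ✓), payload 010000.
Byte 4: 0xB5 = 10110101 (10xxxxxx ✓), payload 110101.
Concatenate: 000010000010000110101 = 0x10435 (21 bits → U+10435).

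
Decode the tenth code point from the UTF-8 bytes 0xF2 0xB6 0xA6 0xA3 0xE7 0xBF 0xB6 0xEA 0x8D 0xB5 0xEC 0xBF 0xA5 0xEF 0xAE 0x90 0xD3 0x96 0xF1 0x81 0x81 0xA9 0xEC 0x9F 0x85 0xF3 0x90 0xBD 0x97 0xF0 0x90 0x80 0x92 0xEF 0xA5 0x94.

U+10012

Offset 0: leading byte 0xF2 = 11110010 → 4-byte char #1 = F2 B6 A6 A3.
Offset 4: leading byte 0xE7 = 11100111 → 3-byte char #2 = E7 BF B6.
Offset 7: leading byte 0xEA = 11101010 → 3-byte char #3 = EA 8D B5.
Offset 10: leading byte 0xEC = 11101100 → 3-byte char #4 = EC BF A5.
Offset 13: leading byte 0xEF = 11101111 → 3-byte char #5 = EF AE 90.
Offset 16: leading byte 0xD3 = 11010011 → 2-byte char #6 = D3 96.
Offset 18: leading byte 0xF1 = 11110001 → 4-byte char #7 = F1 81 81 A9.
Offset 22: leading byte 0xEC = 11101100 → 3-byte char #8 = EC 9F 85.
Offset 25: leading byte 0xF3 = 11110011 → 4-byte char #9 = F3 90 BD 97.
Offset 29: leading byte 0xF0 = 11110000 → 4-byte char #10 = F0 90 80 92.
Leading byte 0xF0 = 11110000 matches 11110xxx → 4-byte sequence.
Byte 1: 0xF0 = 11110000, payload 000 (3 bits).
Byte 2: 0x90 = 10010000 (10xxxxxx ✓), payload 010000.
Byte 3: 0x80 = 10000000 (10xxxxxx ✓), payload 000000.
Byte 4: 0x92 = 10010010 (10xxxxxx ✓), payload 010010.
Concatenate: 000010000000000010010 = 0x10012 (21 bits → U+10012).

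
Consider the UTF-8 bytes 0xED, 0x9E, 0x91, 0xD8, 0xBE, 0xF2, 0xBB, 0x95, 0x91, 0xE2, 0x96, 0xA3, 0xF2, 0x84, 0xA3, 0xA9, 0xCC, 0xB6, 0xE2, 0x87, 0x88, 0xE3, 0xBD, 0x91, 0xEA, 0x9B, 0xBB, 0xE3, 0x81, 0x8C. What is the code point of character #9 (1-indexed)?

U+A6FB

Offset 0: leading byte 0xED = 11101101 → 3-byte char #1 = ED 9E 91.
Offset 3: leading byte 0xD8 = 11011000 → 2-byte char #2 = D8 BE.
Offset 5: leading byte 0xF2 = 11110010 → 4-byte char #3 = F2 BB 95 91.
Offset 9: leading byte 0xE2 = 11100010 → 3-byte char #4 = E2 96 A3.
Offset 12: leading byte 0xF2 = 11110010 → 4-byte char #5 = F2 84 A3 A9.
Offset 16: leading byte 0xCC = 11001100 → 2-byte char #6 = CC B6.
Offset 18: leading byte 0xE2 = 11100010 → 3-byte char #7 = E2 87 88.
Offset 21: leading byte 0xE3 = 11100011 → 3-byte char #8 = E3 BD 91.
Offset 24: leading byte 0xEA = 11101010 → 3-byte char #9 = EA 9B BB.
Leading byte 0xEA = 11101010 matches 1110xxxx → 3-byte sequence.
Byte 1: 0xEA = 11101010, payload 1010 (4 bits).
Byte 2: 0x9B = 10011011 (10xxxxxx ✓), payload 011011.
Byte 3: 0xBB = 10111011 (10xxxxxx ✓), payload 111011.
Concatenate: 1010011011111011 = 0xA6FB (16 bits → U+A6FB).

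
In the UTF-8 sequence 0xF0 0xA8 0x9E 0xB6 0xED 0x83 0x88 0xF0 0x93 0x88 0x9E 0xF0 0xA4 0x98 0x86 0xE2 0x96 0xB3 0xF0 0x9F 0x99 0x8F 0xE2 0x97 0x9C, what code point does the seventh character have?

U+25DC

Offset 0: leading byte 0xF0 = 11110000 → 4-byte char #1 = F0 A8 9E B6.
Offset 4: leading byte 0xED = 11101101 → 3-byte char #2 = ED 83 88.
Offset 7: leading byte 0xF0 = 11110000 → 4-byte char #3 = F0 93 88 9E.
Offset 11: leading byte 0xF0 = 11110000 → 4-byte char #4 = F0 A4 98 86.
Offset 15: leading byte 0xE2 = 11100010 → 3-byte char #5 = E2 96 B3.
Offset 18: leading byte 0xF0 = 11110000 → 4-byte char #6 = F0 9F 99 8F.
Offset 22: leading byte 0xE2 = 11100010 → 3-byte char #7 = E2 97 9C.
Leading byte 0xE2 = 11100010 matches 1110xxxx → 3-byte sequence.
Byte 1: 0xE2 = 11100010, payload 0010 (4 bits).
Byte 2: 0x97 = 10010111 (10xxxxxx ✓), payload 010111.
Byte 3: 0x9C = 10011100 (10xxxxxx ✓), payload 011100.
Concatenate: 0010010111011100 = 0x25DC (16 bits → U+25DC).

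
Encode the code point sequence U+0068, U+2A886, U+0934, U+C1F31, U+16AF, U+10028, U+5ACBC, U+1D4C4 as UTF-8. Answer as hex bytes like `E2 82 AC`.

U+0068: 1-byte form → 68.
U+2A886: 4-byte form → F0 AA A2 86.
U+0934: 3-byte form → E0 A4 B4.
U+C1F31: 4-byte form → F3 81 BC B1.
U+16AF: 3-byte form → E1 9A AF.
U+10028: 4-byte form → F0 90 80 A8.
U+5ACBC: 4-byte form → F1 9A B2 BC.
U+1D4C4: 4-byte form → F0 9D 93 84.
Concatenated (27 bytes): 68 F0 AA A2 86 E0 A4 B4 F3 81 BC B1 E1 9A AF F0 90 80 A8 F1 9A B2 BC F0 9D 93 84.

68 F0 AA A2 86 E0 A4 B4 F3 81 BC B1 E1 9A AF F0 90 80 A8 F1 9A B2 BC F0 9D 93 84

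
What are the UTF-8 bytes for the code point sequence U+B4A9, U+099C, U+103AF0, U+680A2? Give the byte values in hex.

U+B4A9: 3-byte form → EB 92 A9.
U+099C: 3-byte form → E0 A6 9C.
U+103AF0: 4-byte form → F4 83 AB B0.
U+680A2: 4-byte form → F1 A8 82 A2.
Concatenated (14 bytes): EB 92 A9 E0 A6 9C F4 83 AB B0 F1 A8 82 A2.

EB 92 A9 E0 A6 9C F4 83 AB B0 F1 A8 82 A2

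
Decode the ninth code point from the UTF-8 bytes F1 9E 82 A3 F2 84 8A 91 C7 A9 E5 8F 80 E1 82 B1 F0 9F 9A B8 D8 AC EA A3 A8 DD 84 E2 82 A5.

Offset 0: leading byte 0xF1 = 11110001 → 4-byte char #1 = F1 9E 82 A3.
Offset 4: leading byte 0xF2 = 11110010 → 4-byte char #2 = F2 84 8A 91.
Offset 8: leading byte 0xC7 = 11000111 → 2-byte char #3 = C7 A9.
Offset 10: leading byte 0xE5 = 11100101 → 3-byte char #4 = E5 8F 80.
Offset 13: leading byte 0xE1 = 11100001 → 3-byte char #5 = E1 82 B1.
Offset 16: leading byte 0xF0 = 11110000 → 4-byte char #6 = F0 9F 9A B8.
Offset 20: leading byte 0xD8 = 11011000 → 2-byte char #7 = D8 AC.
Offset 22: leading byte 0xEA = 11101010 → 3-byte char #8 = EA A3 A8.
Offset 25: leading byte 0xDD = 11011101 → 2-byte char #9 = DD 84.
Leading byte 0xDD = 11011101 matches 110xxxxx → 2-byte sequence.
Byte 1: 0xDD = 11011101, payload 11101 (5 bits).
Byte 2: 0x84 = 10000100 (10xxxxxx ✓), payload 000100.
Concatenate: 11101000100 = 0x744 (11 bits → U+0744).

U+0744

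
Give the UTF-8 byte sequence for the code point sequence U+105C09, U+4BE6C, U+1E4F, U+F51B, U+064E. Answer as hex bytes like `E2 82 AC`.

F4 85 B0 89 F1 8B B9 AC E1 B9 8F EF 94 9B D9 8E

U+105C09: 4-byte form → F4 85 B0 89.
U+4BE6C: 4-byte form → F1 8B B9 AC.
U+1E4F: 3-byte form → E1 B9 8F.
U+F51B: 3-byte form → EF 94 9B.
U+064E: 2-byte form → D9 8E.
Concatenated (16 bytes): F4 85 B0 89 F1 8B B9 AC E1 B9 8F EF 94 9B D9 8E.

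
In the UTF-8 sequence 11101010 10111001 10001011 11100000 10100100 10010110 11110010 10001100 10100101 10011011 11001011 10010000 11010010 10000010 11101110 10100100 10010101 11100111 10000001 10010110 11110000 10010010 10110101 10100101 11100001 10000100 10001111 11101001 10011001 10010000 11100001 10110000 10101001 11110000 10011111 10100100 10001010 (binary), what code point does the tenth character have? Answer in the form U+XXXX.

U+9650

Offset 0: leading byte 0xEA = 11101010 → 3-byte char #1 = EA B9 8B.
Offset 3: leading byte 0xE0 = 11100000 → 3-byte char #2 = E0 A4 96.
Offset 6: leading byte 0xF2 = 11110010 → 4-byte char #3 = F2 8C A5 9B.
Offset 10: leading byte 0xCB = 11001011 → 2-byte char #4 = CB 90.
Offset 12: leading byte 0xD2 = 11010010 → 2-byte char #5 = D2 82.
Offset 14: leading byte 0xEE = 11101110 → 3-byte char #6 = EE A4 95.
Offset 17: leading byte 0xE7 = 11100111 → 3-byte char #7 = E7 81 96.
Offset 20: leading byte 0xF0 = 11110000 → 4-byte char #8 = F0 92 B5 A5.
Offset 24: leading byte 0xE1 = 11100001 → 3-byte char #9 = E1 84 8F.
Offset 27: leading byte 0xE9 = 11101001 → 3-byte char #10 = E9 99 90.
Leading byte 0xE9 = 11101001 matches 1110xxxx → 3-byte sequence.
Byte 1: 0xE9 = 11101001, payload 1001 (4 bits).
Byte 2: 0x99 = 10011001 (10xxxxxx ✓), payload 011001.
Byte 3: 0x90 = 10010000 (10xxxxxx ✓), payload 010000.
Concatenate: 1001011001010000 = 0x9650 (16 bits → U+9650).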